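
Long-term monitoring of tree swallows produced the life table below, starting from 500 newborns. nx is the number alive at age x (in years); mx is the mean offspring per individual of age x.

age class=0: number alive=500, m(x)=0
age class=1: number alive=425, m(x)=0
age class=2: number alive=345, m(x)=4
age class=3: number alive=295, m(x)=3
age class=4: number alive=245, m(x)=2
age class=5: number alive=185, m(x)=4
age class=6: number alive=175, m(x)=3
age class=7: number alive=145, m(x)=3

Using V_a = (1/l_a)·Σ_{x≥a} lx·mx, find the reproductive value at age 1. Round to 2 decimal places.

lx = nx/n0 = nx/500: 1, 0.85, 0.69, 0.59, 0.49, 0.37, 0.35, 0.29
lx·mx for x ≥ 1: 0, 2.76, 1.77, 0.98, 1.48, 1.05, 0.87 → sum = 8.91
V_1 = 8.91 / l_1 = 8.91 / 0.85 = 10.482353… → 10.48

10.48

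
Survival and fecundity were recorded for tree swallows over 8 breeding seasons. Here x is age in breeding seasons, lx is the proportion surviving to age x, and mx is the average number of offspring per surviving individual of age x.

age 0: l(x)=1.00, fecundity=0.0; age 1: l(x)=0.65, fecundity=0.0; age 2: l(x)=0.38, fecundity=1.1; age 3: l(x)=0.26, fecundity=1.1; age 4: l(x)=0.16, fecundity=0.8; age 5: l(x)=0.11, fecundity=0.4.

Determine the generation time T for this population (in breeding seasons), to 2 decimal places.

lx·mx: 0, 0, 0.418, 0.286, 0.128, 0.044 → R0 = 0.876
x·lx·mx: 0, 0, 0.836, 0.858, 0.512, 0.22 → Σ = 2.426
T = 2.426 / 0.876 = 2.769406… → 2.77

2.77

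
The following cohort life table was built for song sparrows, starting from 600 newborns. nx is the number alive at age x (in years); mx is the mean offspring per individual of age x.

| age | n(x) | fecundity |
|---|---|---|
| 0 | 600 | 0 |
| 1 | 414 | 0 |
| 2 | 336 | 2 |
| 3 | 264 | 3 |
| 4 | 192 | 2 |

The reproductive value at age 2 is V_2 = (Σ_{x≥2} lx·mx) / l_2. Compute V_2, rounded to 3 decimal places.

lx = nx/n0 = nx/600: 1, 0.69, 0.56, 0.44, 0.32
lx·mx for x ≥ 2: 1.12, 1.32, 0.64 → sum = 3.08
V_2 = 3.08 / l_2 = 3.08 / 0.56 = 5.5 → 5.500

5.500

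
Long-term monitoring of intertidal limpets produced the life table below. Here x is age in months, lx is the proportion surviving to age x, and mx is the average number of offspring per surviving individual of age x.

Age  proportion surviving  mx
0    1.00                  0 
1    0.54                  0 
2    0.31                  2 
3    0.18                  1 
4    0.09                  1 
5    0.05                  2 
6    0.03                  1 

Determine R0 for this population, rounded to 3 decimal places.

1.020

lx·mx by age: 0, 0, 0.62, 0.18, 0.09, 0.1, 0.03
R0 = Σ lx·mx = 1.02 → 1.020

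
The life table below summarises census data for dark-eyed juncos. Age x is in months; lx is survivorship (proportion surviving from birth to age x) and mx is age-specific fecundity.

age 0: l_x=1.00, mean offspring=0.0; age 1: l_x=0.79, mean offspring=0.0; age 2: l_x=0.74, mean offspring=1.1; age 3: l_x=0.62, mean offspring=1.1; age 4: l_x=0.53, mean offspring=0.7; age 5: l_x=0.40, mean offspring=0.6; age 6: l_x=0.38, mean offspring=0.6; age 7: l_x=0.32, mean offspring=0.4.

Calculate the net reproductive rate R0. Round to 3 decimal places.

lx·mx by age: 0, 0, 0.814, 0.682, 0.371, 0.24, 0.228, 0.128
R0 = Σ lx·mx = 2.463 → 2.463

2.463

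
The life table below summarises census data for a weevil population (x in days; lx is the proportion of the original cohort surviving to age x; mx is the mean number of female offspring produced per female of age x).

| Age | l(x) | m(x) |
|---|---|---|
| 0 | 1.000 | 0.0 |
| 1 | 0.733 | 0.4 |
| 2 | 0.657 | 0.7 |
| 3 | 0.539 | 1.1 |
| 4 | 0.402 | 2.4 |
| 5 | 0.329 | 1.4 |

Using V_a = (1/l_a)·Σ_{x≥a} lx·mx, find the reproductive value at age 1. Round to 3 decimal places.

3.781

lx·mx for x ≥ 1: 0.2932, 0.4599, 0.5929, 0.9648, 0.4606 → sum = 2.7714
V_1 = 2.7714 / l_1 = 2.7714 / 0.733 = 3.7809… → 3.781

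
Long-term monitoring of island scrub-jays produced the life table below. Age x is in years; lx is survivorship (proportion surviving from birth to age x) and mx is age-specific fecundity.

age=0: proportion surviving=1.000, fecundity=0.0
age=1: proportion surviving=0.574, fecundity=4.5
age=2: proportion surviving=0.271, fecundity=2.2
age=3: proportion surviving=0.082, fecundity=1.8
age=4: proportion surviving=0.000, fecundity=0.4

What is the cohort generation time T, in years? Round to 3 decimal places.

lx·mx: 0, 2.583, 0.5962, 0.1476, 0 → R0 = 3.3268
x·lx·mx: 0, 2.583, 1.1924, 0.4428, 0 → Σ = 4.2182
T = 4.2182 / 3.3268 = 1.267945… → 1.268

1.268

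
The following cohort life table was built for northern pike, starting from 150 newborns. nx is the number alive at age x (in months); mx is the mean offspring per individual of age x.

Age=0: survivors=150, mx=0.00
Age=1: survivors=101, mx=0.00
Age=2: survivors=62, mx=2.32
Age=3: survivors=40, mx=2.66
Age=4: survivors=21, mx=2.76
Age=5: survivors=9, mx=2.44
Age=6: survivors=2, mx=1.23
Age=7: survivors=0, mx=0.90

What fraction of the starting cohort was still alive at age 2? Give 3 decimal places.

0.413

l_2 = n_2/n_0 = 62/150 = 0.413333… → 0.413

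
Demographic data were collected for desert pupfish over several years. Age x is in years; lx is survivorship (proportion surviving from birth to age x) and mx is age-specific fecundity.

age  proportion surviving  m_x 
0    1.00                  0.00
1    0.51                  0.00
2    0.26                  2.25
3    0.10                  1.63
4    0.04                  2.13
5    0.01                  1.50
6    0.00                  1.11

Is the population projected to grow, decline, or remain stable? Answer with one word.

declining

R0 = Σ lx·mx = 0 + 0 + 0.585 + 0.163 + 0.0852 + 0.015 + 0 = 0.8482
R0 < 1, so the population is declining.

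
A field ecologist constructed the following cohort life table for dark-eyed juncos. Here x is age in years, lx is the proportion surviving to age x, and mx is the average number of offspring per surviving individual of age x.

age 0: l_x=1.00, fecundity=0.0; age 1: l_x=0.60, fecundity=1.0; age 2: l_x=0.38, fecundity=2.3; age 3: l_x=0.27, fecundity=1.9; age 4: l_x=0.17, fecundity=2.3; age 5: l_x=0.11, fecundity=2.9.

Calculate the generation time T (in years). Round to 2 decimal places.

2.61

lx·mx: 0, 0.6, 0.874, 0.513, 0.391, 0.319 → R0 = 2.697
x·lx·mx: 0, 0.6, 1.748, 1.539, 1.564, 1.595 → Σ = 7.046
T = 7.046 / 2.697 = 2.612532… → 2.61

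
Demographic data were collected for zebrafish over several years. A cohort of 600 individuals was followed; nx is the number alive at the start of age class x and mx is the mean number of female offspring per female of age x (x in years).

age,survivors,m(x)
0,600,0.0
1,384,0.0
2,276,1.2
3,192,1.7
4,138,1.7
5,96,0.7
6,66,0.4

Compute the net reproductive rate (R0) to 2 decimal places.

lx = nx/n0 = nx/600: 1, 0.64, 0.46, 0.32, 0.23, 0.16, 0.11
lx·mx by age: 0, 0, 0.552, 0.544, 0.391, 0.112, 0.044
R0 = Σ lx·mx = 1.643 → 1.64

1.64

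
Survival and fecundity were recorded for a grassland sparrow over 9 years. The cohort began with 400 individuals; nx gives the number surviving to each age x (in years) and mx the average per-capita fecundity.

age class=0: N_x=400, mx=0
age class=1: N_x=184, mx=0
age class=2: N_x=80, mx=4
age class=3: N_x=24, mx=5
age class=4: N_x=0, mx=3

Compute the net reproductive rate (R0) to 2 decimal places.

1.10

lx = nx/n0 = nx/400: 1, 0.46, 0.2, 0.06, 0
lx·mx by age: 0, 0, 0.8, 0.3, 0
R0 = Σ lx·mx = 1.1 → 1.10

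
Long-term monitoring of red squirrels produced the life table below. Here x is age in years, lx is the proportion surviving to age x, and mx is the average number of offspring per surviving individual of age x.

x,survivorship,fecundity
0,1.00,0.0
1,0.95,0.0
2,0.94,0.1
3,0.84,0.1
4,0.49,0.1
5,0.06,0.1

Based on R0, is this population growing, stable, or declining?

declining

R0 = Σ lx·mx = 0 + 0 + 0.094 + 0.084 + 0.049 + 0.006 = 0.233
R0 < 1, so the population is declining.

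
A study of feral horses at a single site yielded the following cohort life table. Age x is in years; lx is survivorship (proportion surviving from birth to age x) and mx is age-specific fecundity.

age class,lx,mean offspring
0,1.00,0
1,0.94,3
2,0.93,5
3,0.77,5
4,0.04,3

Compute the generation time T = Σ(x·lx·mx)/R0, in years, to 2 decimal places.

2.11

lx·mx: 0, 2.82, 4.65, 3.85, 0.12 → R0 = 11.44
x·lx·mx: 0, 2.82, 9.3, 11.55, 0.48 → Σ = 24.15
T = 24.15 / 11.44 = 2.111014… → 2.11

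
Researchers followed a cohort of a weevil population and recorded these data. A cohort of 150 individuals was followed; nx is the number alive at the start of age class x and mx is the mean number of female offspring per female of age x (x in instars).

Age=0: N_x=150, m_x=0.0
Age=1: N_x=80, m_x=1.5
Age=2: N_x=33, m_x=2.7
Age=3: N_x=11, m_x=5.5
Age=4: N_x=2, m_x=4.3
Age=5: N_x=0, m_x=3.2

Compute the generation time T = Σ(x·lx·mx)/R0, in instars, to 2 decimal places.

1.85

lx = nx/n0 = nx/150: 1, 0.53333…, 0.22, 0.07333…, 0.01333…, 0
lx·mx: 0, 0.8…, 0.594, 0.403333…, 0.057333…, 0 → R0 = 1.854667…
x·lx·mx: 0, 0.8…, 1.188, 1.21…, 0.229333…, 0 → Σ = 3.427333…
T = 3.427333… / 1.854667… = 1.847951… → 1.85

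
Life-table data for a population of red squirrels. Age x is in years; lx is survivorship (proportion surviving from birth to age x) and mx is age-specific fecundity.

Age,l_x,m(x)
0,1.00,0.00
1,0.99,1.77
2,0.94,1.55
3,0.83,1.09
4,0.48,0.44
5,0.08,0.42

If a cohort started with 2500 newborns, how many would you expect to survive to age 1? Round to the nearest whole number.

Expected survivors = N0 · l_1 = 2500 × 0.99 = 2475 → 2475

2475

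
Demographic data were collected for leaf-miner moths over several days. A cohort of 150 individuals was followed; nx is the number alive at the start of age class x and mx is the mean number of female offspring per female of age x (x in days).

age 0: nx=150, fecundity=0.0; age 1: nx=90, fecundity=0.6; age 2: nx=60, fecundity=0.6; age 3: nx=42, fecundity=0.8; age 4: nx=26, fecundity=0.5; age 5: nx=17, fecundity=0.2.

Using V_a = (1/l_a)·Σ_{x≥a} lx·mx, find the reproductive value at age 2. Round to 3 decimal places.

1.433

lx = nx/n0 = nx/150: 1, 0.6, 0.4, 0.28, 0.17333…, 0.11333…
lx·mx for x ≥ 2: 0.24, 0.224, 0.086667…, 0.022667… → sum = 0.573333…
V_2 = 0.573333… / l_2 = 0.573333… / 0.4 = 1.433333… → 1.433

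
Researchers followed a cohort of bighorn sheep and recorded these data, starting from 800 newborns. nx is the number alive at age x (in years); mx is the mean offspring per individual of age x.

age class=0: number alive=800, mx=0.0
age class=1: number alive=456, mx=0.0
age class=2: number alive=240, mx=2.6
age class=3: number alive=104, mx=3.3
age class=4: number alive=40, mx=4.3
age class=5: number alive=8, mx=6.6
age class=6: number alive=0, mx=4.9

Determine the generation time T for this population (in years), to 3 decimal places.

lx = nx/n0 = nx/800: 1, 0.57, 0.3, 0.13, 0.05, 0.01, 0
lx·mx: 0, 0, 0.78, 0.429, 0.215, 0.066, 0 → R0 = 1.49
x·lx·mx: 0, 0, 1.56, 1.287, 0.86, 0.33, 0 → Σ = 4.037
T = 4.037 / 1.49 = 2.709396… → 2.709

2.709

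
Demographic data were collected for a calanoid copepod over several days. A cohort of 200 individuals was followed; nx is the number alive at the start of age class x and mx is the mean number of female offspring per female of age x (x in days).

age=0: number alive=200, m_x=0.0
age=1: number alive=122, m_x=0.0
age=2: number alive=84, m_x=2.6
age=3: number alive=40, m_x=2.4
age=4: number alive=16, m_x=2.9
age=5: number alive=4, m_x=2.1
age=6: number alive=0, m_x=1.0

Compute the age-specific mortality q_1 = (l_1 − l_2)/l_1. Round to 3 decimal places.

lx = nx/n0 = nx/200: 1, 0.61, 0.42, 0.2, 0.08, 0.02, 0
q_1 = (l_1 − l_2) / l_1 = (0.61 − 0.42) / 0.61
     = 0.19 / 0.61 = 0.311475… → 0.311

0.311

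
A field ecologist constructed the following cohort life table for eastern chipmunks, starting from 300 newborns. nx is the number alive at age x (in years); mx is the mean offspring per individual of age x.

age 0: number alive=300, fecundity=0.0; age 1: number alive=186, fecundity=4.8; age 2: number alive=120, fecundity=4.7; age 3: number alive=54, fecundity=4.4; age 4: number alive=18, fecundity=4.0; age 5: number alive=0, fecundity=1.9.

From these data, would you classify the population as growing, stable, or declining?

lx = nx/n0 = nx/300: 1, 0.62, 0.4, 0.18, 0.06, 0
R0 = Σ lx·mx = 0 + 2.976 + 1.88 + 0.792 + 0.24 + 0 = 5.888
R0 > 1, so the population is growing.

growing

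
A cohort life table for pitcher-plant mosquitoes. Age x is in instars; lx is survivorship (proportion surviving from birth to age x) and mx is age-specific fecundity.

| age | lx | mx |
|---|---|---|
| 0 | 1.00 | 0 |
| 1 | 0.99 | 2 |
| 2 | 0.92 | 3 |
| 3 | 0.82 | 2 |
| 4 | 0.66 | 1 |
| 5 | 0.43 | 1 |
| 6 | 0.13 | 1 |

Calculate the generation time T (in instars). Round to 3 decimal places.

2.367

lx·mx: 0, 1.98, 2.76, 1.64, 0.66, 0.43, 0.13 → R0 = 7.6
x·lx·mx: 0, 1.98, 5.52, 4.92, 2.64, 2.15, 0.78 → Σ = 17.99
T = 17.99 / 7.6 = 2.367105… → 2.367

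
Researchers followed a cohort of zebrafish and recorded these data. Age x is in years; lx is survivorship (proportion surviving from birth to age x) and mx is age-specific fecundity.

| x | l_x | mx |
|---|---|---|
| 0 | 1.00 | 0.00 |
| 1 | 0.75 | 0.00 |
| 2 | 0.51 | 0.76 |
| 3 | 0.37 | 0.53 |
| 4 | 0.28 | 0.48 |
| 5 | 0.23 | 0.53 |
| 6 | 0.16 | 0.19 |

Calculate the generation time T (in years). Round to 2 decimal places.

lx·mx: 0, 0, 0.3876, 0.1961, 0.1344, 0.1219, 0.0304 → R0 = 0.8704
x·lx·mx: 0, 0, 0.7752, 0.5883, 0.5376, 0.6095, 0.1824 → Σ = 2.693
T = 2.693 / 0.8704 = 3.09398… → 3.09

3.09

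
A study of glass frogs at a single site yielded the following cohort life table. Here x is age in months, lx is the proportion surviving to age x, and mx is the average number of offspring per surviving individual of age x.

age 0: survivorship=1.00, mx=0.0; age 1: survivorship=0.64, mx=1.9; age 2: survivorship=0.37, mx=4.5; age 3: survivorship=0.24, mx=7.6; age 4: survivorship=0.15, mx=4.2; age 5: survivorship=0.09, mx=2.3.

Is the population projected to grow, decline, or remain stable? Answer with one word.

growing

R0 = Σ lx·mx = 0 + 1.216 + 1.665 + 1.824 + 0.63 + 0.207 = 5.542
R0 > 1, so the population is growing.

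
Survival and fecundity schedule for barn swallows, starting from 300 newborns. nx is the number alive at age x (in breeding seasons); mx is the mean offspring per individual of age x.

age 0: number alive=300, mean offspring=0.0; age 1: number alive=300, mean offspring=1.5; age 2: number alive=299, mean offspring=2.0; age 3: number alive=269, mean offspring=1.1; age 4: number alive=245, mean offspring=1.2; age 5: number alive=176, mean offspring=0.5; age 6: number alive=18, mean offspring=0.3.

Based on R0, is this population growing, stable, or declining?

growing

lx = nx/n0 = nx/300: 1, 1, 0.99667…, 0.89667…, 0.81667…, 0.58667…, 0.06
R0 = Σ lx·mx = 0 + 1.5 + 1.993333… + 0.986333… + 0.98… + 0.293333… + 0.018 = 5.771…
R0 > 1, so the population is growing.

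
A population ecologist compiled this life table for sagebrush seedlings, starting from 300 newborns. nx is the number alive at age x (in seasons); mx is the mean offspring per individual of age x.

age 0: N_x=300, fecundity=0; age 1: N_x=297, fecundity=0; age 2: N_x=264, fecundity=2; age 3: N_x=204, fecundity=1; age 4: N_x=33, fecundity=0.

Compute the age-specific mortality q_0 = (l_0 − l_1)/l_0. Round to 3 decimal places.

lx = nx/n0 = nx/300: 1, 0.99, 0.88, 0.68, 0.11
q_0 = (l_0 − l_1) / l_0 = (1 − 0.99) / 1
     = 0.01 / 1 = 0.01 → 0.010

0.010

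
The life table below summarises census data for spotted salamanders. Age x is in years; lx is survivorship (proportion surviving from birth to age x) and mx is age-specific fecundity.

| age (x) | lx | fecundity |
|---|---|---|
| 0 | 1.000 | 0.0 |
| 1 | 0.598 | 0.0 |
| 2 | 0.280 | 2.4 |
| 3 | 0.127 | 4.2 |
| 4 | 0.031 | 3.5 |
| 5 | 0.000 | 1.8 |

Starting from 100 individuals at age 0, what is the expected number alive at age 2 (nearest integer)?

28

Expected survivors = N0 · l_2 = 100 × 0.280 = 28 → 28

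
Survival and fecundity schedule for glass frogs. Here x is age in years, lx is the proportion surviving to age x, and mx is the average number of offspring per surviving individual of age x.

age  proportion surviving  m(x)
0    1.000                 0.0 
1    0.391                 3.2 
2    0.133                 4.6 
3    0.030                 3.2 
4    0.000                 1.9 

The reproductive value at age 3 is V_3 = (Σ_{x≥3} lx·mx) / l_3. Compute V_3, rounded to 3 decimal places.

lx·mx for x ≥ 3: 0.096, 0 → sum = 0.096
V_3 = 0.096 / l_3 = 0.096 / 0.03 = 3.2 → 3.200

3.200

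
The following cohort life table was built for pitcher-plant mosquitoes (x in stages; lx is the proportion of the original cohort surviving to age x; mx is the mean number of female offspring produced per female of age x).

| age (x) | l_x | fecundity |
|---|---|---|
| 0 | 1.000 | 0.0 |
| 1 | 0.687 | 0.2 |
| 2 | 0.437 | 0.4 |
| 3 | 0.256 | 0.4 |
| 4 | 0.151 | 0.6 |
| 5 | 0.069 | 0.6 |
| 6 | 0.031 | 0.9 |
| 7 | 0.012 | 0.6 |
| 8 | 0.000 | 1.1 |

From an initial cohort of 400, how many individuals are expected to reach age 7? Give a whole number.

5

Expected survivors = N0 · l_7 = 400 × 0.012 = 4.8 → 5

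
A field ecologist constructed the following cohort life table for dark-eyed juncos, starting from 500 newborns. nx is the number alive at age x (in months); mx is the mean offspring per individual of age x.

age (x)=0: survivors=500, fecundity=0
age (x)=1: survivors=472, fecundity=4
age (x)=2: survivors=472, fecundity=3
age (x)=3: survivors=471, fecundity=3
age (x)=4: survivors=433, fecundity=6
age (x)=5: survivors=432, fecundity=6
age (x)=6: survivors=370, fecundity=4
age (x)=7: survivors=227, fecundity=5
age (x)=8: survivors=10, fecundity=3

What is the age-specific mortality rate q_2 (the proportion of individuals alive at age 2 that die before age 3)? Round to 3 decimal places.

lx = nx/n0 = nx/500: 1, 0.944, 0.944, 0.942, 0.866, 0.864, 0.74, 0.454, 0.02
q_2 = (l_2 − l_3) / l_2 = (0.944 − 0.942) / 0.944
     = 0.002 / 0.944 = 0.002119… → 0.002

0.002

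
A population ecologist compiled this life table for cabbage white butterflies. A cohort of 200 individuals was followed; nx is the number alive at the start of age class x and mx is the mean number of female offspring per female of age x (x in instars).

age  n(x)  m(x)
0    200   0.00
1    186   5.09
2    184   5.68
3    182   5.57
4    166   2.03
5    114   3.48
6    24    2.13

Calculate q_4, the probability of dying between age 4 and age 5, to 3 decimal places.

0.313

lx = nx/n0 = nx/200: 1, 0.93, 0.92, 0.91, 0.83, 0.57, 0.12
q_4 = (l_4 − l_5) / l_4 = (0.83 − 0.57) / 0.83
     = 0.26 / 0.83 = 0.313253… → 0.313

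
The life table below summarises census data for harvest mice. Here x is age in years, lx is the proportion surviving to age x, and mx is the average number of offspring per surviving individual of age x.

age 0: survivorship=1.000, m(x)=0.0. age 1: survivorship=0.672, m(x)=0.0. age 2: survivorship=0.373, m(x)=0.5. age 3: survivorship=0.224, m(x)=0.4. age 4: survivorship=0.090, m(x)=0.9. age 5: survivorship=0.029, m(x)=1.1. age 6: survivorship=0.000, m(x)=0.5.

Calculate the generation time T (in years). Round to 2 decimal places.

2.89

lx·mx: 0, 0, 0.1865, 0.0896, 0.081, 0.0319, 0 → R0 = 0.389
x·lx·mx: 0, 0, 0.373, 0.2688, 0.324, 0.1595, 0 → Σ = 1.1253
T = 1.1253 / 0.389 = 2.892802… → 2.89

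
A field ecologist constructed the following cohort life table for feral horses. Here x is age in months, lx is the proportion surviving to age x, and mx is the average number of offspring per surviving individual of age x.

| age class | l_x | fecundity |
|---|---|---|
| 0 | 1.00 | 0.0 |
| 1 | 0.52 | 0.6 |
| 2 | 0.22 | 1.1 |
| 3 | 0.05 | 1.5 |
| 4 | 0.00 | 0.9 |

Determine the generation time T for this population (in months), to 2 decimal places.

1.62

lx·mx: 0, 0.312, 0.242, 0.075, 0 → R0 = 0.629
x·lx·mx: 0, 0.312, 0.484, 0.225, 0 → Σ = 1.021
T = 1.021 / 0.629 = 1.623211… → 1.62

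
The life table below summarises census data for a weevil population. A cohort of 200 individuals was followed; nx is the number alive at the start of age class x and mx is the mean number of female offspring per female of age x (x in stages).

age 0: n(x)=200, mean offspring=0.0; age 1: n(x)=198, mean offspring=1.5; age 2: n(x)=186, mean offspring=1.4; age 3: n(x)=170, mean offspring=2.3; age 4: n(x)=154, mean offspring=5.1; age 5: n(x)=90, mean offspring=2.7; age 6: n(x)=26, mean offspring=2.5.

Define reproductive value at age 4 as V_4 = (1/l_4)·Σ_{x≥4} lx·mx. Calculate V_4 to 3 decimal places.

lx = nx/n0 = nx/200: 1, 0.99, 0.93, 0.85, 0.77, 0.45, 0.13
lx·mx for x ≥ 4: 3.927, 1.215, 0.325 → sum = 5.467
V_4 = 5.467 / l_4 = 5.467 / 0.77 = 7.1 → 7.100

7.100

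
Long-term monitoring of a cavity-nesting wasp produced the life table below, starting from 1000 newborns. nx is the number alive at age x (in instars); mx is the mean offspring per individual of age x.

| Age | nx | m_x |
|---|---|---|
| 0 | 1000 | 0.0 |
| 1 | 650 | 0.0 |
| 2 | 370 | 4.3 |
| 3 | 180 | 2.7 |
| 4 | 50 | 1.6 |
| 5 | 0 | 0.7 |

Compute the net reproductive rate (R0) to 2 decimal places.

2.16

lx = nx/n0 = nx/1000: 1, 0.65, 0.37, 0.18, 0.05, 0
lx·mx by age: 0, 0, 1.591, 0.486, 0.08, 0
R0 = Σ lx·mx = 2.157 → 2.16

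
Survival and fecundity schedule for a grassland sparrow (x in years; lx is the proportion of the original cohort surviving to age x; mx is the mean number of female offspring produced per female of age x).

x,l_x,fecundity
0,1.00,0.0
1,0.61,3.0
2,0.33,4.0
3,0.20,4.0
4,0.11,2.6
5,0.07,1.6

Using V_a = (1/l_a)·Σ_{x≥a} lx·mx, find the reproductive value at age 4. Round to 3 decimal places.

lx·mx for x ≥ 4: 0.286, 0.112 → sum = 0.398
V_4 = 0.398 / l_4 = 0.398 / 0.11 = 3.618182… → 3.618

3.618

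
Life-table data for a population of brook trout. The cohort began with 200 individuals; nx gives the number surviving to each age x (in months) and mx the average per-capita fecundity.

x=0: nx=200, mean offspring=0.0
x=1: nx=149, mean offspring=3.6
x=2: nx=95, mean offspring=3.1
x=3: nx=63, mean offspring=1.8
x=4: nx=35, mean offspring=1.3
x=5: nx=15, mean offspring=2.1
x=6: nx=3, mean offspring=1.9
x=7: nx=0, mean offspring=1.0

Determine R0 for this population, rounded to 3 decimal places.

5.135

lx = nx/n0 = nx/200: 1, 0.745, 0.475, 0.315, 0.175, 0.075, 0.015, 0
lx·mx by age: 0, 2.682, 1.4725, 0.567, 0.2275, 0.1575, 0.0285, 0
R0 = Σ lx·mx = 5.135 → 5.135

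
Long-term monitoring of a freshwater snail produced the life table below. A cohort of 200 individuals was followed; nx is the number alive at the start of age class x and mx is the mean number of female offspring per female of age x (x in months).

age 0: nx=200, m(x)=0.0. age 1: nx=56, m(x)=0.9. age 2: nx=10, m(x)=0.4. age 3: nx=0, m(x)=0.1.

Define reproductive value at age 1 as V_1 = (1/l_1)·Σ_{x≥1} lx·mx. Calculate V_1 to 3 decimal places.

lx = nx/n0 = nx/200: 1, 0.28, 0.05, 0
lx·mx for x ≥ 1: 0.252, 0.02, 0 → sum = 0.272
V_1 = 0.272 / l_1 = 0.272 / 0.28 = 0.971429… → 0.971

0.971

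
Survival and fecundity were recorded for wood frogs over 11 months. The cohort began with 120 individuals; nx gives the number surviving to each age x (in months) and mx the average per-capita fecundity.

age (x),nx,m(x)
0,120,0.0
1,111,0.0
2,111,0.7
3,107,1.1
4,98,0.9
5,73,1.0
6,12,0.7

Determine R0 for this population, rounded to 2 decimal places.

lx = nx/n0 = nx/120: 1, 0.925, 0.925, 0.89167…, 0.81667…, 0.60833…, 0.1
lx·mx by age: 0, 0, 0.6475, 0.980833…, 0.735…, 0.608333…, 0.07
R0 = Σ lx·mx = 3.041667… → 3.04

3.04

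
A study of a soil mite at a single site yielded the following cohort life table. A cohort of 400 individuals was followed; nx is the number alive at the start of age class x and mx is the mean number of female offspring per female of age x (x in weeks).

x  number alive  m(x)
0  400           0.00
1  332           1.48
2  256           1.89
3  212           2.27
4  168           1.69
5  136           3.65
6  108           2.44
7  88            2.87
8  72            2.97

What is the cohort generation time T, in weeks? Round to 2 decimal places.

lx = nx/n0 = nx/400: 1, 0.83, 0.64, 0.53, 0.42, 0.34, 0.27, 0.22, 0.18
lx·mx: 0, 1.2284, 1.2096, 1.2031, 0.7098, 1.241, 0.6588, 0.6314, 0.5346 → R0 = 7.4167
x·lx·mx: 0, 1.2284, 2.4192, 3.6093, 2.8392, 6.205, 3.9528, 4.4198, 4.2768 → Σ = 28.9505
T = 28.9505 / 7.4167 = 3.903421… → 3.90

3.90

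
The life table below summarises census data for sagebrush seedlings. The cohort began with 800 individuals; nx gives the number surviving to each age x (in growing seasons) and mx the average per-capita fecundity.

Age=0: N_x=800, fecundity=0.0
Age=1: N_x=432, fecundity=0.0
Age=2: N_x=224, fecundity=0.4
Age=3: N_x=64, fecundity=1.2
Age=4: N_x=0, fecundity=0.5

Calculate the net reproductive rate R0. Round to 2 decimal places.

lx = nx/n0 = nx/800: 1, 0.54, 0.28, 0.08, 0
lx·mx by age: 0, 0, 0.112, 0.096, 0
R0 = Σ lx·mx = 0.208 → 0.21

0.21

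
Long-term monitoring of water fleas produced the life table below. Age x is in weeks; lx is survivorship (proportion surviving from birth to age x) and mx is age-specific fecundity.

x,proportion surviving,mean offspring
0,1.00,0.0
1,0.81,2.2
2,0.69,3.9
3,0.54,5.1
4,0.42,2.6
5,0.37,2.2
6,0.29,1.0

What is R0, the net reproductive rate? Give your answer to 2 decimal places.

9.42

lx·mx by age: 0, 1.782, 2.691, 2.754, 1.092, 0.814, 0.29
R0 = Σ lx·mx = 9.423 → 9.42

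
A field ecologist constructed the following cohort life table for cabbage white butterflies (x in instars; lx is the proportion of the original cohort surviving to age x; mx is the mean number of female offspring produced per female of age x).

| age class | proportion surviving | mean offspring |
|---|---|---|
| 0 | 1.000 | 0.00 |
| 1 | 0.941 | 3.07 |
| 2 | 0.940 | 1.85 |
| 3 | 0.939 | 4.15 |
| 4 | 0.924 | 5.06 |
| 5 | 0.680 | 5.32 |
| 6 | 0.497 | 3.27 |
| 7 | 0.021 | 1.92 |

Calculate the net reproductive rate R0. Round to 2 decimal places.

18.48

lx·mx by age: 0, 2.88887, 1.739, 3.89685, 4.67544, 3.6176, 1.62519, 0.04032
R0 = Σ lx·mx = 18.48327 → 18.48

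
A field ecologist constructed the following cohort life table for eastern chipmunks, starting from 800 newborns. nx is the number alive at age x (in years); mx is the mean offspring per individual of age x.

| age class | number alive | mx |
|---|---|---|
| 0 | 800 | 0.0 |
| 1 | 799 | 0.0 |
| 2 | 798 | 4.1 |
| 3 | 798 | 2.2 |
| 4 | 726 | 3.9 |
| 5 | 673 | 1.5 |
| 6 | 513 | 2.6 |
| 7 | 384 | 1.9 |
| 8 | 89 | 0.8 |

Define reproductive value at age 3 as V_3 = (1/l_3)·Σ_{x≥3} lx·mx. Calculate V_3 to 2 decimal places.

9.69

lx = nx/n0 = nx/800: 1, 0.99875, 0.9975, 0.9975, 0.9075, 0.84125, 0.64125, 0.48, 0.11125
lx·mx for x ≥ 3: 2.1945, 3.53925, 1.261875, 1.66725, 0.912, 0.089 → sum = 9.663875
V_3 = 9.663875 / l_3 = 9.663875 / 0.9975 = 9.688095… → 9.69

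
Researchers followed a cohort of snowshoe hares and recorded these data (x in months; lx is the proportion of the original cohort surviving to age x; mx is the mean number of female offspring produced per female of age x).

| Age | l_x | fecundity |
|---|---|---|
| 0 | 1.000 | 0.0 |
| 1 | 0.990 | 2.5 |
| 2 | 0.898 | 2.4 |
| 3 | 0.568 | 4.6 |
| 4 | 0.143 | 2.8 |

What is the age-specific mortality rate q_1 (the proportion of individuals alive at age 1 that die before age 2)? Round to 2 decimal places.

0.09

q_1 = (l_1 − l_2) / l_1 = (0.99 − 0.898) / 0.99
     = 0.092 / 0.99 = 0.092929… → 0.09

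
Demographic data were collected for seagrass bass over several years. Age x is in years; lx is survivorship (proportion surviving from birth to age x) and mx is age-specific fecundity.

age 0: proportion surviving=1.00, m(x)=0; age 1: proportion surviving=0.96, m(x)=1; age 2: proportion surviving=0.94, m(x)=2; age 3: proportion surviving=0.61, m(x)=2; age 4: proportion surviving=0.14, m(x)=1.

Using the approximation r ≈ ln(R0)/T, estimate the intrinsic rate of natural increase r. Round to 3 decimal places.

R0 = Σ lx·mx = 0 + 0.96 + 1.88 + 1.22 + 0.14 = 4.2
Σ x·lx·mx = 8.94; T = 8.94/4.2 = 2.12857…
r ≈ ln(R0)/T = ln(4.2)/2.12857… = 0.6742… → 0.674

0.674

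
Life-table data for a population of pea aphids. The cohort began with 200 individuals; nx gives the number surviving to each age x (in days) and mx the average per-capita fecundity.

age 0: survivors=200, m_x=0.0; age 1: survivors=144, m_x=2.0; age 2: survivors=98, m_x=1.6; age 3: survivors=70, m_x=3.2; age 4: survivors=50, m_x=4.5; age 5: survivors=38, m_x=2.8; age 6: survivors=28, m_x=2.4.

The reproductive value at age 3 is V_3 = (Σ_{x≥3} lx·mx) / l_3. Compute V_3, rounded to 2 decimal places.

lx = nx/n0 = nx/200: 1, 0.72, 0.49, 0.35, 0.25, 0.19, 0.14
lx·mx for x ≥ 3: 1.12, 1.125, 0.532, 0.336 → sum = 3.113
V_3 = 3.113 / l_3 = 3.113 / 0.35 = 8.894286… → 8.89

8.89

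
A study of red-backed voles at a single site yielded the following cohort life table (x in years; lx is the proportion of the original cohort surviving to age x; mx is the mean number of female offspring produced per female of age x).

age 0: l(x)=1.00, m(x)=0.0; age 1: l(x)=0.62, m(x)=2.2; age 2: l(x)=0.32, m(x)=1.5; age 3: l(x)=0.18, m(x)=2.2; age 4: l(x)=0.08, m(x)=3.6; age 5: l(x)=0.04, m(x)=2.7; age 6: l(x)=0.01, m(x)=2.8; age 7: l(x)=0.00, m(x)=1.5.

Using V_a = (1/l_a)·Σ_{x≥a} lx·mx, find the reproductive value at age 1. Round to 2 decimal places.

4.30

lx·mx for x ≥ 1: 1.364, 0.48, 0.396, 0.288, 0.108, 0.028, 0 → sum = 2.664
V_1 = 2.664 / l_1 = 2.664 / 0.62 = 4.296774… → 4.30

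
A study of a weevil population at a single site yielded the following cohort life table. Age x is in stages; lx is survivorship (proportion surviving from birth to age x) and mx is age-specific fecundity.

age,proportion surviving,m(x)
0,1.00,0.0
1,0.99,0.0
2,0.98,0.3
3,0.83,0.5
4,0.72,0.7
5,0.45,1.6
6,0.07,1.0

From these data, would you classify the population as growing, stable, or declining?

R0 = Σ lx·mx = 0 + 0 + 0.294 + 0.415 + 0.504 + 0.72 + 0.07 = 2.003
R0 > 1, so the population is growing.

growing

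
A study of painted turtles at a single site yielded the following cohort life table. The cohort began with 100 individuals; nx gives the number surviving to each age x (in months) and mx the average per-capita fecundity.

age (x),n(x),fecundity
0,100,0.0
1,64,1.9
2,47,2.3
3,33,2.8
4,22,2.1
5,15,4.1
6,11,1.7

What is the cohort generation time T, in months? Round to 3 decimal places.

2.719

lx = nx/n0 = nx/100: 1, 0.64, 0.47, 0.33, 0.22, 0.15, 0.11
lx·mx: 0, 1.216, 1.081, 0.924, 0.462, 0.615, 0.187 → R0 = 4.485
x·lx·mx: 0, 1.216, 2.162, 2.772, 1.848, 3.075, 1.122 → Σ = 12.195
T = 12.195 / 4.485 = 2.719064… → 2.719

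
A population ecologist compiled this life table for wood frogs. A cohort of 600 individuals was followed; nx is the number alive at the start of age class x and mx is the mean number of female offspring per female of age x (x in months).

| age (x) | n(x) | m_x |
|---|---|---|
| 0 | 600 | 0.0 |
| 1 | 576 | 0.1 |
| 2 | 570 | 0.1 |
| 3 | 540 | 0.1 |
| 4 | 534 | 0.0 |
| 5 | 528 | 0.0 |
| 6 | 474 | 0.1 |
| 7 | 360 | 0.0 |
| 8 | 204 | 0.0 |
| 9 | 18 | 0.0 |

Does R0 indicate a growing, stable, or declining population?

declining

lx = nx/n0 = nx/600: 1, 0.96, 0.95, 0.9, 0.89, 0.88, 0.79, 0.6, 0.34, 0.03
R0 = Σ lx·mx = 0 + 0.096 + 0.095 + 0.09 + 0 + 0 + 0.079 + 0 + 0 + 0 = 0.36
R0 < 1, so the population is declining.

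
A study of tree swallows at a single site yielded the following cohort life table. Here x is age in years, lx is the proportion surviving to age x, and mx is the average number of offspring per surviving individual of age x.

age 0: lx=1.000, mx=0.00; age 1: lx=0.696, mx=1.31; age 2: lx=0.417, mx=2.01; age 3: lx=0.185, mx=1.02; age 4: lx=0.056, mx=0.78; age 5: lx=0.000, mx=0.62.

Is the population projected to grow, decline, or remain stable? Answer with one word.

growing

R0 = Σ lx·mx = 0 + 0.91176 + 0.83817 + 0.1887 + 0.04368 + 0 = 1.98231
R0 > 1, so the population is growing.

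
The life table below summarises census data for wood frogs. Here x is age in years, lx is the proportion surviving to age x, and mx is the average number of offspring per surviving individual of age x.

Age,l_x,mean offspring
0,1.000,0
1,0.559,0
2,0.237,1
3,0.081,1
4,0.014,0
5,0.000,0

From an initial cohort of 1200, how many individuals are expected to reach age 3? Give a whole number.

97

Expected survivors = N0 · l_3 = 1200 × 0.081 = 97.2 → 97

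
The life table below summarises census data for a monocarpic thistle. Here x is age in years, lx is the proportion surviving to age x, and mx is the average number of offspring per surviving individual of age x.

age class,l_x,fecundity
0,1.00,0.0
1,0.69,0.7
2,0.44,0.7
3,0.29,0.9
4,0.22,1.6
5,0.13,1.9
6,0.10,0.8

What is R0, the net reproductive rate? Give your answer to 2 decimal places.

1.73

lx·mx by age: 0, 0.483, 0.308, 0.261, 0.352, 0.247, 0.08
R0 = Σ lx·mx = 1.731 → 1.73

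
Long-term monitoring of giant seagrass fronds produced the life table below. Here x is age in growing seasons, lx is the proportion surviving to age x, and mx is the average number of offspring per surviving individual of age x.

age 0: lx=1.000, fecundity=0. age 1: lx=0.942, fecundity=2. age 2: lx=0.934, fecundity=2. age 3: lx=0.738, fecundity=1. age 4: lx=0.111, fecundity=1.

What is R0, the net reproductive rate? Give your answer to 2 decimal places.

lx·mx by age: 0, 1.884, 1.868, 0.738, 0.111
R0 = Σ lx·mx = 4.601 → 4.60

4.60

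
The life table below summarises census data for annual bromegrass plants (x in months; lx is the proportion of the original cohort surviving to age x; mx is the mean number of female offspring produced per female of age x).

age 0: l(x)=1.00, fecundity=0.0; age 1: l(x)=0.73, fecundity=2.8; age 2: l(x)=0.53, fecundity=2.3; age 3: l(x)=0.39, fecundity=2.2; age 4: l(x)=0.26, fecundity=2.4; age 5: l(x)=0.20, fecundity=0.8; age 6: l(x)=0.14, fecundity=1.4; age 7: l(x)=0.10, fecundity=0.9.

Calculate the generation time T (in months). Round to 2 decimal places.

2.34

lx·mx: 0, 2.044, 1.219, 0.858, 0.624, 0.16, 0.196, 0.09 → R0 = 5.191
x·lx·mx: 0, 2.044, 2.438, 2.574, 2.496, 0.8, 1.176, 0.63 → Σ = 12.158
T = 12.158 / 5.191 = 2.342131… → 2.34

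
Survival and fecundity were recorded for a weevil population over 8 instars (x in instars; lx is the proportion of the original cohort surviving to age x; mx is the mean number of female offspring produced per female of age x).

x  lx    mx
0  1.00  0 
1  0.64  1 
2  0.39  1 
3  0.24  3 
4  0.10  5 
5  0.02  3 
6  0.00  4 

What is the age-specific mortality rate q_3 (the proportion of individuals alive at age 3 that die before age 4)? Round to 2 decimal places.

q_3 = (l_3 − l_4) / l_3 = (0.24 − 0.1) / 0.24
     = 0.14 / 0.24 = 0.583333… → 0.58

0.58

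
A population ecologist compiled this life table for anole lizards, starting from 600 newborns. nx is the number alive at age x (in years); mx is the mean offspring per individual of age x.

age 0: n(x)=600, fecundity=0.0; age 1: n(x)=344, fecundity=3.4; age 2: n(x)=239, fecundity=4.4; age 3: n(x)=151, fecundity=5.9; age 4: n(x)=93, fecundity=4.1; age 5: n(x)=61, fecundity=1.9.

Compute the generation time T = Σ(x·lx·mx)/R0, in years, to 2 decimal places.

2.23

lx = nx/n0 = nx/600: 1, 0.57333…, 0.39833…, 0.25167…, 0.155, 0.10167…
lx·mx: 0, 1.949333…, 1.752667…, 1.484833…, 0.6355, 0.193167… → R0 = 6.0155…
x·lx·mx: 0, 1.949333…, 3.505333…, 4.4545…, 2.542, 0.965833… → Σ = 13.417…
T = 13.417… / 6.0155… = 2.230405… → 2.23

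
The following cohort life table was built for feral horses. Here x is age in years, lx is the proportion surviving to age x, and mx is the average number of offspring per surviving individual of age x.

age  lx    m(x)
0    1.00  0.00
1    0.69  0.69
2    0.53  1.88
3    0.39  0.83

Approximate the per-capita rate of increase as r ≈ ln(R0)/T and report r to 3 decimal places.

0.306

R0 = Σ lx·mx = 0 + 0.4761 + 0.9964 + 0.3237 = 1.7962
Σ x·lx·mx = 3.44; T = 3.44/1.7962 = 1.91515…
r ≈ ln(R0)/T = ln(1.7962)/1.91515… = 0.30581… → 0.306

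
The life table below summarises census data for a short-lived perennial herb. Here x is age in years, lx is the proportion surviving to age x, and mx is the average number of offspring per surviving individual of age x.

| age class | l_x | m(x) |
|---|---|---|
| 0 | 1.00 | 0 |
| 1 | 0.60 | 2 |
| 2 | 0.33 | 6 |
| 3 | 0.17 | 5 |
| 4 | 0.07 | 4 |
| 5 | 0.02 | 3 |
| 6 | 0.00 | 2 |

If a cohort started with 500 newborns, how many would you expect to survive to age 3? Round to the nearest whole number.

Expected survivors = N0 · l_3 = 500 × 0.17 = 85 → 85

85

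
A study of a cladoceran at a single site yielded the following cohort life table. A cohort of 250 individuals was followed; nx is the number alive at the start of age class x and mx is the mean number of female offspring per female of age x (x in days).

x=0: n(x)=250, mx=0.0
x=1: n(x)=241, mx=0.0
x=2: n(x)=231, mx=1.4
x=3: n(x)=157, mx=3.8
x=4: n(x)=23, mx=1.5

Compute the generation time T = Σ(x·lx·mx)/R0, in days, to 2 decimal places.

2.70

lx = nx/n0 = nx/250: 1, 0.964, 0.924, 0.628, 0.092
lx·mx: 0, 0, 1.2936, 2.3864, 0.138 → R0 = 3.818
x·lx·mx: 0, 0, 2.5872, 7.1592, 0.552 → Σ = 10.2984
T = 10.2984 / 3.818 = 2.697328… → 2.70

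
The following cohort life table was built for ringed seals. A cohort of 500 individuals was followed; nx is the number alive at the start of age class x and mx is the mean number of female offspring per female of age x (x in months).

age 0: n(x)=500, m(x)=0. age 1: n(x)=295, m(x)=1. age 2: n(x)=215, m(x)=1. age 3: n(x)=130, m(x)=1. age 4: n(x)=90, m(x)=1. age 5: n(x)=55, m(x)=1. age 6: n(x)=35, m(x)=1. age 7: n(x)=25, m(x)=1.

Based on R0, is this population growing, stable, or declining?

growing

lx = nx/n0 = nx/500: 1, 0.59, 0.43, 0.26, 0.18, 0.11, 0.07, 0.05
R0 = Σ lx·mx = 0 + 0.59 + 0.43 + 0.26 + 0.18 + 0.11 + 0.07 + 0.05 = 1.69
R0 > 1, so the population is growing.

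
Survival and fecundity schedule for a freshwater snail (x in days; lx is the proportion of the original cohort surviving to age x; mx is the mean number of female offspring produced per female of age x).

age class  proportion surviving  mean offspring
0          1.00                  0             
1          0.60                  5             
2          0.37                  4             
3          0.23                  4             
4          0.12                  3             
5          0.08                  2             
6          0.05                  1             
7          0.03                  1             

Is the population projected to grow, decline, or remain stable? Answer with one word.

growing

R0 = Σ lx·mx = 0 + 3 + 1.48 + 0.92 + 0.36 + 0.16 + 0.05 + 0.03 = 6
R0 > 1, so the population is growing.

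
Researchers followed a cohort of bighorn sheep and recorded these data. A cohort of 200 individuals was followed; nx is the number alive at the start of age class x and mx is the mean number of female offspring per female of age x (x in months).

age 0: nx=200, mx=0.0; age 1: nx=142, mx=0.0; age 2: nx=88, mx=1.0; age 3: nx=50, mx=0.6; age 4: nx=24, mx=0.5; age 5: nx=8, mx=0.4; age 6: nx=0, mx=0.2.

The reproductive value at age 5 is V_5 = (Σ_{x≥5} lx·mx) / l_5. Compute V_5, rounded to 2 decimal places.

0.40

lx = nx/n0 = nx/200: 1, 0.71, 0.44, 0.25, 0.12, 0.04, 0
lx·mx for x ≥ 5: 0.016, 0 → sum = 0.016
V_5 = 0.016 / l_5 = 0.016 / 0.04 = 0.4 → 0.40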